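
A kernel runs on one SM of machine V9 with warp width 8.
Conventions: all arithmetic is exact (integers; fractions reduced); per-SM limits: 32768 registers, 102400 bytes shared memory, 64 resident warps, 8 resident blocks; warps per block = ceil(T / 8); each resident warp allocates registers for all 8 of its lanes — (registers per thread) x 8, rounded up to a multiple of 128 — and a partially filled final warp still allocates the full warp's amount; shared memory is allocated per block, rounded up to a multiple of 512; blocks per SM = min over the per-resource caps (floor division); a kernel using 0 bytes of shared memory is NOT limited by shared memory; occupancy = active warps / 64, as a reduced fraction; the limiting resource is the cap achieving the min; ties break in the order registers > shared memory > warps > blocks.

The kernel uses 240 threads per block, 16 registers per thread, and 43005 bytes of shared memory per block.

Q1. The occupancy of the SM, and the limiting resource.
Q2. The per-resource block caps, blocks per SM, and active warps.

Answer: occupancy 15/16, limited by shared memory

registers: 8 blocks
shared memory: 2 blocks
warps: 2 blocks
blocks: 8 blocks

Answer: 2 blocks, 60 active warps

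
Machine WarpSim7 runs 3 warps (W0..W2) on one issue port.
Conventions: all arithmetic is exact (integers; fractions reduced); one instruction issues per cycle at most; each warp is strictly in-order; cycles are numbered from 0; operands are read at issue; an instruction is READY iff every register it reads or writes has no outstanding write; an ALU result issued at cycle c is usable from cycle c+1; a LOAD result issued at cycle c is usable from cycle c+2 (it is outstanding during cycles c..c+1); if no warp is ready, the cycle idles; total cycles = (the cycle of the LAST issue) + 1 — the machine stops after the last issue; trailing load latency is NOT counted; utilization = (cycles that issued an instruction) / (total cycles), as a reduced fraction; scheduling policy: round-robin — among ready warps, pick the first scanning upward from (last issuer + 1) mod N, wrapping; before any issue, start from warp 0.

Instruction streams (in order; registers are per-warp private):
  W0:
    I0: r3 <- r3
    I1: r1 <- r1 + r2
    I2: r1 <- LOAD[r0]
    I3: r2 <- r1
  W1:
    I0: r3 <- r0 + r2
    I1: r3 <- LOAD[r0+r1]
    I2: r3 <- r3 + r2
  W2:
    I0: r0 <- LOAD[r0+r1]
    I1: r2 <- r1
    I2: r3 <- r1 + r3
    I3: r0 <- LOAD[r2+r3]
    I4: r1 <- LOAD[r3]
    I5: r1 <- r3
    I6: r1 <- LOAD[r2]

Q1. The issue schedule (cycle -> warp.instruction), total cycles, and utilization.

cycle 0: W0.I0
cycle 1: W1.I0
cycle 2: W2.I0
cycle 3: W0.I1
cycle 4: W1.I1
cycle 5: W2.I1
cycle 6: W0.I2
cycle 7: W1.I2
cycle 8: W2.I2
cycle 9: W0.I3
cycle 10: W2.I3
cycle 11: W2.I4
cycle 12: idle
cycle 13: W2.I5
cycle 14: W2.I6

Answer: 15 cycles, utilization 14/15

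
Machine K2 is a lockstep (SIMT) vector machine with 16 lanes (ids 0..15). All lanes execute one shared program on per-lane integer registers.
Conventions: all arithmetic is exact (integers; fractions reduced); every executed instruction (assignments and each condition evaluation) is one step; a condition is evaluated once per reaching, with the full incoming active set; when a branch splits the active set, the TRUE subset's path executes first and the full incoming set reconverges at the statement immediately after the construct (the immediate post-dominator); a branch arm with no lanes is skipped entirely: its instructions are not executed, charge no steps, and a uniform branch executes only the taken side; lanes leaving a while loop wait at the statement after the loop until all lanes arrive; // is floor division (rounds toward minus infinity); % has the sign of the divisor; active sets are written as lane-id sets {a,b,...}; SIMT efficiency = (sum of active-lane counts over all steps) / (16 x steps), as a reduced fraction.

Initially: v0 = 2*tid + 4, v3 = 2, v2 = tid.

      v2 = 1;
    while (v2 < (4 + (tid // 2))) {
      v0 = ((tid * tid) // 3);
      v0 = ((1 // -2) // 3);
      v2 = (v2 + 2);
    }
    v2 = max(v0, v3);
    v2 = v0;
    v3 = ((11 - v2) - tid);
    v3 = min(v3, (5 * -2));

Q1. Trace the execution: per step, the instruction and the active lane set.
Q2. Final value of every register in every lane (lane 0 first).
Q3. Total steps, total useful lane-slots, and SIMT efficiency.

step 0: v2 <- 1                      {0,1,2,3,4,5,6,7,8,9,10,11,12,13,14,15}
step 1: eval (v2 < (4 + (tid // 2))) {0,1,2,3,4,5,6,7,8,9,10,11,12,13,14,15}
step 2: v0 <- ((tid * tid) // 3)     {0,1,2,3,4,5,6,7,8,9,10,11,12,13,14,15}
step 3: v0 <- ((1 // -2) // 3)       {0,1,2,3,4,5,6,7,8,9,10,11,12,13,14,15}
step 4: v2 <- (v2 + 2)               {0,1,2,3,4,5,6,7,8,9,10,11,12,13,14,15}
step 5: eval (v2 < (4 + (tid // 2))) {0,1,2,3,4,5,6,7,8,9,10,11,12,13,14,15}
step 6: v0 <- ((tid * tid) // 3)     {0,1,2,3,4,5,6,7,8,9,10,11,12,13,14,15}
step 7: v0 <- ((1 // -2) // 3)       {0,1,2,3,4,5,6,7,8,9,10,11,12,13,14,15}
step 8: v2 <- (v2 + 2)               {0,1,2,3,4,5,6,7,8,9,10,11,12,13,14,15}
step 9: eval (v2 < (4 + (tid // 2))) {0,1,2,3,4,5,6,7,8,9,10,11,12,13,14,15}
step 10: v0 <- ((tid * tid) // 3)     {4,5,6,7,8,9,10,11,12,13,14,15}
step 11: v0 <- ((1 // -2) // 3)       {4,5,6,7,8,9,10,11,12,13,14,15}
step 12: v2 <- (v2 + 2)               {4,5,6,7,8,9,10,11,12,13,14,15}
step 13: eval (v2 < (4 + (tid // 2))) {4,5,6,7,8,9,10,11,12,13,14,15}
step 14: v0 <- ((tid * tid) // 3)     {8,9,10,11,12,13,14,15}
step 15: v0 <- ((1 // -2) // 3)       {8,9,10,11,12,13,14,15}
step 16: v2 <- (v2 + 2)               {8,9,10,11,12,13,14,15}
step 17: eval (v2 < (4 + (tid // 2))) {8,9,10,11,12,13,14,15}
step 18: v0 <- ((tid * tid) // 3)     {12,13,14,15}
step 19: v0 <- ((1 // -2) // 3)       {12,13,14,15}
step 20: v2 <- (v2 + 2)               {12,13,14,15}
step 21: eval (v2 < (4 + (tid // 2))) {12,13,14,15}
step 22: v2 <- max(v0, v3)            {0,1,2,3,4,5,6,7,8,9,10,11,12,13,14,15}
step 23: v2 <- v0                     {0,1,2,3,4,5,6,7,8,9,10,11,12,13,14,15}
step 24: v3 <- ((11 - v2) - tid)      {0,1,2,3,4,5,6,7,8,9,10,11,12,13,14,15}
step 25: v3 <- min(v3, (5 * -2))      {0,1,2,3,4,5,6,7,8,9,10,11,12,13,14,15}

Answer: 26 steps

v0: -1,-1,-1,-1,-1,-1,-1,-1,-1,-1,-1,-1,-1,-1,-1,-1
v3: -10,-10,-10,-10,-10,-10,-10,-10,-10,-10,-10,-10,-10,-10,-10,-10
v2: -1,-1,-1,-1,-1,-1,-1,-1,-1,-1,-1,-1,-1,-1,-1,-1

steps = 26; useful = 320; efficiency = 320/416 = 10/13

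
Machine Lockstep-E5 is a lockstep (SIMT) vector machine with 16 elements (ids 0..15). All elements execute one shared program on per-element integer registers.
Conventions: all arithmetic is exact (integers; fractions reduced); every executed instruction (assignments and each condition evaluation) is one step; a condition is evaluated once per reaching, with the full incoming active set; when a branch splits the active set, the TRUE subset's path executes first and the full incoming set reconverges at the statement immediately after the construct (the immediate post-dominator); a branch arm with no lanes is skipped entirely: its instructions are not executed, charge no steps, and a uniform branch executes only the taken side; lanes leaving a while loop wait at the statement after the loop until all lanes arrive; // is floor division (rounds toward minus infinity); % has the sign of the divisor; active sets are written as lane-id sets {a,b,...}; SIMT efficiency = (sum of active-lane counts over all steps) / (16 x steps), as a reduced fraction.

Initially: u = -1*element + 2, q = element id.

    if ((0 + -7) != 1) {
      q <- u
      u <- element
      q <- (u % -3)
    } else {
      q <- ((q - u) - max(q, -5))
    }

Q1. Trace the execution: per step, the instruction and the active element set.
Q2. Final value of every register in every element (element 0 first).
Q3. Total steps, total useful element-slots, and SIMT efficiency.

step 0: eval ((0 + -7) != 1)         {0,1,2,3,4,5,6,7,8,9,10,11,12,13,14,15}
step 1: q <- u                       {0,1,2,3,4,5,6,7,8,9,10,11,12,13,14,15}
step 2: u <- element                 {0,1,2,3,4,5,6,7,8,9,10,11,12,13,14,15}
step 3: q <- (u % -3)                {0,1,2,3,4,5,6,7,8,9,10,11,12,13,14,15}

Answer: 4 steps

u: 0,1,2,3,4,5,6,7,8,9,10,11,12,13,14,15
q: 0,-2,-1,0,-2,-1,0,-2,-1,0,-2,-1,0,-2,-1,0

steps = 4; useful = 64; efficiency = 64/64 = 1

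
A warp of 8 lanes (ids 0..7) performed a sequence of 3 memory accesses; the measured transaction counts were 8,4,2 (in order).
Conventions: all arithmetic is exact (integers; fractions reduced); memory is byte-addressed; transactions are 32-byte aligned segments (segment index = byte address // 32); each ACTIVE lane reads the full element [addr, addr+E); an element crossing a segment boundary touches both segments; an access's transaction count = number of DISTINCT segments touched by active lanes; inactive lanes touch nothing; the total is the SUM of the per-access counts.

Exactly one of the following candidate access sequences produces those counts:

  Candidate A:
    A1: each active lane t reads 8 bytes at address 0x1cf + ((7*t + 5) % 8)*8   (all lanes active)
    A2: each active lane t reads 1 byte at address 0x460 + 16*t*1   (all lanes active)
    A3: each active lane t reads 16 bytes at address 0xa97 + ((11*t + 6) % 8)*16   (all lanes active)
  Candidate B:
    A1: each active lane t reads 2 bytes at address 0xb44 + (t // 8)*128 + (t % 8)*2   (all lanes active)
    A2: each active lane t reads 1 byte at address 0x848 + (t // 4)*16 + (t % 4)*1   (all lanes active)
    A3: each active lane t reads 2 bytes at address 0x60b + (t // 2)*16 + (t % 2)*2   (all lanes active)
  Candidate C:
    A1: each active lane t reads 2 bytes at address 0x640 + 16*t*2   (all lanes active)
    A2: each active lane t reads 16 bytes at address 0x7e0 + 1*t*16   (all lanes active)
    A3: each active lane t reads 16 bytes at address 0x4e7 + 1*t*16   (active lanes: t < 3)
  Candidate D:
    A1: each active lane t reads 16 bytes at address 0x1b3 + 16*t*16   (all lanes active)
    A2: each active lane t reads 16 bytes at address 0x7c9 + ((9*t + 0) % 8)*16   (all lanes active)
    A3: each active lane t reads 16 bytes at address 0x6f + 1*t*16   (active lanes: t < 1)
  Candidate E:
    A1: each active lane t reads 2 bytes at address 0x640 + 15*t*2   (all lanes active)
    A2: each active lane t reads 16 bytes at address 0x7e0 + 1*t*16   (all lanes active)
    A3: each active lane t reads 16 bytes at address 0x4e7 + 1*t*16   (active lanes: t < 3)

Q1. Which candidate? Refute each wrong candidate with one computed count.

A: A1 gives 3 transactions, not 8
B: A1 gives 1 transaction, not 8
D: A1 gives 16 transactions, not 8
E: A1 gives 7 transactions, not 8
C: all counts match (8,4,2)

Answer: C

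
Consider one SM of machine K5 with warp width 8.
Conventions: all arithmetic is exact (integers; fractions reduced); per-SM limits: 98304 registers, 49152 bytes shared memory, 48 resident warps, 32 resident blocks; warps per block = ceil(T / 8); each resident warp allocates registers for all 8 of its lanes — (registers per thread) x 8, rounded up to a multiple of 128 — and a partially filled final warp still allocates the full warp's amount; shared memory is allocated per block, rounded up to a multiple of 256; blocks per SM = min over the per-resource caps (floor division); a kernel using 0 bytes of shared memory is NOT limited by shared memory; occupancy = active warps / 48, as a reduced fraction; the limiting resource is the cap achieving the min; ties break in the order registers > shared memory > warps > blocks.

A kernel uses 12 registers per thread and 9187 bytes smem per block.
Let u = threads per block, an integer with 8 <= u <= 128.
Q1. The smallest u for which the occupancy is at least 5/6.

Answer: u = 57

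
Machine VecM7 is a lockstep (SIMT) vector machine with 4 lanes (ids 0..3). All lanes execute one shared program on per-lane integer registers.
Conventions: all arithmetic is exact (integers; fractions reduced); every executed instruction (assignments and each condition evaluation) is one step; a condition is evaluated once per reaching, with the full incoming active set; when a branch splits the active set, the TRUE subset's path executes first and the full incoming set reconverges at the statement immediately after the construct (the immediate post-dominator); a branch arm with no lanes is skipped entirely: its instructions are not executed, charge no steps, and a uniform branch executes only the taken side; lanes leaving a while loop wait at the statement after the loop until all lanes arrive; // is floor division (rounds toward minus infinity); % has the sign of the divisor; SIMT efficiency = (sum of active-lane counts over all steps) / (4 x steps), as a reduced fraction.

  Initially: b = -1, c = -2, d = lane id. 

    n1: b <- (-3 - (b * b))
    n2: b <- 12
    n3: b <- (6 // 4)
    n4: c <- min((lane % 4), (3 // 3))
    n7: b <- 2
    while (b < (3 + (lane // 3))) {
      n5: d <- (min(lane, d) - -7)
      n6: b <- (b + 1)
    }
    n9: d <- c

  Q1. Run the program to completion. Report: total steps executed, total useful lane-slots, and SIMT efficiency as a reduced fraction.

Answer: 13 steps, 43 useful, 43/52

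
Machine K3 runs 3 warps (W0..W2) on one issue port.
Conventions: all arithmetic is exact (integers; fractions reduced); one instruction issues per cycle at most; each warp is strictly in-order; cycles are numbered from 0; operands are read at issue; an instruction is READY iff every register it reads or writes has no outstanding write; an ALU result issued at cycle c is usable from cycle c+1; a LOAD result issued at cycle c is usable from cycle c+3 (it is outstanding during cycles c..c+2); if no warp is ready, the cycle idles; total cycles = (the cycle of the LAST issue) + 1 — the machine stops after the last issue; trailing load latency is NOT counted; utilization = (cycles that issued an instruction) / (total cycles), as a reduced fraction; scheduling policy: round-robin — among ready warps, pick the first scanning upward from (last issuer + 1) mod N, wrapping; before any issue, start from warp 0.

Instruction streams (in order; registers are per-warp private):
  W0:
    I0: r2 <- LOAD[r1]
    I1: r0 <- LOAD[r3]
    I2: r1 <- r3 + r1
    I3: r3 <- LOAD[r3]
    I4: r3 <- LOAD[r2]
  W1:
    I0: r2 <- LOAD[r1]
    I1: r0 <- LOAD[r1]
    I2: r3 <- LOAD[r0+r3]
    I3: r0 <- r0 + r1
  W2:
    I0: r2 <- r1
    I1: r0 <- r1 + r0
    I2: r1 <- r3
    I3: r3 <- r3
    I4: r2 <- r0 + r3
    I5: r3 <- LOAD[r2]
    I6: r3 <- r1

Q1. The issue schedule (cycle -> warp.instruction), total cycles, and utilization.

cycle 0: W0.I0
cycle 1: W1.I0
cycle 2: W2.I0
cycle 3: W0.I1
cycle 4: W1.I1
cycle 5: W2.I1
cycle 6: W0.I2
cycle 7: W1.I2
cycle 8: W2.I2
cycle 9: W0.I3
cycle 10: W1.I3
cycle 11: W2.I3
cycle 12: W0.I4
cycle 13: W2.I4
cycle 14: W2.I5
cycle 15: idle
cycle 16: idle
cycle 17: W2.I6

Answer: 18 cycles, utilization 8/9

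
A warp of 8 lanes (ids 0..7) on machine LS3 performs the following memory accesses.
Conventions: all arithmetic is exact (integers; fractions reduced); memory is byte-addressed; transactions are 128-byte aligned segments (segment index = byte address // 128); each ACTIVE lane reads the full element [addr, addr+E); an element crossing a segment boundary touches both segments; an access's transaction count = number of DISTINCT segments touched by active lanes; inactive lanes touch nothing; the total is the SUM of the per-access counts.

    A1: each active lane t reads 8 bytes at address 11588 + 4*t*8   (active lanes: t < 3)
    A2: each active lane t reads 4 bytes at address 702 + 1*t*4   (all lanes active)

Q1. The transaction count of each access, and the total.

A1: 2 transactions
A2: 1 transaction

Answer: 2,1; total 3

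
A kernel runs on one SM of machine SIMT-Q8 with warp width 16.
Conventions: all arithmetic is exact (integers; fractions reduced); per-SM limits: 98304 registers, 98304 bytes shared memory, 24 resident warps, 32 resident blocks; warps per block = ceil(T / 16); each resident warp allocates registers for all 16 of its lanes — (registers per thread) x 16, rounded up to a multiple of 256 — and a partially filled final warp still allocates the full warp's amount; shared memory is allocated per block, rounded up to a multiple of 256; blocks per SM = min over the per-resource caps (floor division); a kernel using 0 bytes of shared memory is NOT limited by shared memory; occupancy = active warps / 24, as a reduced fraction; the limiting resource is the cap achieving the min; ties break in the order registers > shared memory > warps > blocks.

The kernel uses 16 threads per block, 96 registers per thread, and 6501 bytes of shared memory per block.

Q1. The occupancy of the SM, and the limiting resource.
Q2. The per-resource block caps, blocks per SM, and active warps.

Answer: occupancy 7/12, limited by shared memory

registers: 64 blocks
shared memory: 14 blocks
warps: 24 blocks
blocks: 32 blocks

Answer: 14 blocks, 14 active warps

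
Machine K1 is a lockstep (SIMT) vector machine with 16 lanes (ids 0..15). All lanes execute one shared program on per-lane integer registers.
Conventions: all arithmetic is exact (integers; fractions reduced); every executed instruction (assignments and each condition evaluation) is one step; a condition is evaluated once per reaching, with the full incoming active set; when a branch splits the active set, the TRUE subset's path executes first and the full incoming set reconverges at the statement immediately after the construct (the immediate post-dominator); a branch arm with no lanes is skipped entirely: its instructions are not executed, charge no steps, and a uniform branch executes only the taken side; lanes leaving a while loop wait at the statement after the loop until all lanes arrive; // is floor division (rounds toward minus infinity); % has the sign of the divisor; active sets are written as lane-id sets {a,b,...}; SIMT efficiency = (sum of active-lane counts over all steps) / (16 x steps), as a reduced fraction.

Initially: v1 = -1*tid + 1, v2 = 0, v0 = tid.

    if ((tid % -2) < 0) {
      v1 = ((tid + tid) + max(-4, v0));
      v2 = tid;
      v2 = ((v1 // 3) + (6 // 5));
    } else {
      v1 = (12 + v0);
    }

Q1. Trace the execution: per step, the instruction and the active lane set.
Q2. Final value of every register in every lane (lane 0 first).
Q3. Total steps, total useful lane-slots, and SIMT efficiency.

step 0: eval ((tid % -2) < 0)        {0,1,2,3,4,5,6,7,8,9,10,11,12,13,14,15}
step 1: v1 <- ((tid + tid) + max(-4, v0)) {1,3,5,7,9,11,13,15}
step 2: v2 <- tid                    {1,3,5,7,9,11,13,15}
step 3: v2 <- ((v1 // 3) + (6 // 5)) {1,3,5,7,9,11,13,15}
step 4: v1 <- (12 + v0)              {0,2,4,6,8,10,12,14}

Answer: 5 steps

v1: 12,3,14,9,16,15,18,21,20,27,22,33,24,39,26,45
v2: 0,2,0,4,0,6,0,8,0,10,0,12,0,14,0,16
v0: 0,1,2,3,4,5,6,7,8,9,10,11,12,13,14,15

steps = 5; useful = 48; efficiency = 48/80 = 3/5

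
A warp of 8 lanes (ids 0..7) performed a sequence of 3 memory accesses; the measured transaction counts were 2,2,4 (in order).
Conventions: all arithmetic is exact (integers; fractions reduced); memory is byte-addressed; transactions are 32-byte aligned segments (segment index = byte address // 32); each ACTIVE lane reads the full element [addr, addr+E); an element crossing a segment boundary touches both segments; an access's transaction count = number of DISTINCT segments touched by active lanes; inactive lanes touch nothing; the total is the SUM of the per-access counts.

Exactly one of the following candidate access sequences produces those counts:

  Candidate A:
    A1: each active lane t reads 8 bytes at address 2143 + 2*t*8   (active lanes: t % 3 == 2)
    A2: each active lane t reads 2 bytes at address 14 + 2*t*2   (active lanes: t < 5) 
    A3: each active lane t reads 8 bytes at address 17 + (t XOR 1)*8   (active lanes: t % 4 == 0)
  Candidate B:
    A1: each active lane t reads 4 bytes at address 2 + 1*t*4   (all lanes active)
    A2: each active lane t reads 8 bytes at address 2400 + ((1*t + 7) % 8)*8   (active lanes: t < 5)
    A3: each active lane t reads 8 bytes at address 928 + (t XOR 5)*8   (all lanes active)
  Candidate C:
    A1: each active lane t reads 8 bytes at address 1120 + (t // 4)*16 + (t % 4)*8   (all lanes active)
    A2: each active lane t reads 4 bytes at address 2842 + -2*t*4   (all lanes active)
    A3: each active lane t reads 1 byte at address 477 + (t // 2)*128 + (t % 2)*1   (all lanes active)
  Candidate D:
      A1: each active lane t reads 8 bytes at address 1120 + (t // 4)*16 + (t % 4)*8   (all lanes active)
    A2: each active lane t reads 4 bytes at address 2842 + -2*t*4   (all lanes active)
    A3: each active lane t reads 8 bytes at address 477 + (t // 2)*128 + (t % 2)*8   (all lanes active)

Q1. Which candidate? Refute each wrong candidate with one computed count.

A: A1 gives 3 transactions, not 2
B: A3 gives 2 transactions, not 4
D: A3 gives 8 transactions, not 4
C: all counts match (2,2,4)

Answer: C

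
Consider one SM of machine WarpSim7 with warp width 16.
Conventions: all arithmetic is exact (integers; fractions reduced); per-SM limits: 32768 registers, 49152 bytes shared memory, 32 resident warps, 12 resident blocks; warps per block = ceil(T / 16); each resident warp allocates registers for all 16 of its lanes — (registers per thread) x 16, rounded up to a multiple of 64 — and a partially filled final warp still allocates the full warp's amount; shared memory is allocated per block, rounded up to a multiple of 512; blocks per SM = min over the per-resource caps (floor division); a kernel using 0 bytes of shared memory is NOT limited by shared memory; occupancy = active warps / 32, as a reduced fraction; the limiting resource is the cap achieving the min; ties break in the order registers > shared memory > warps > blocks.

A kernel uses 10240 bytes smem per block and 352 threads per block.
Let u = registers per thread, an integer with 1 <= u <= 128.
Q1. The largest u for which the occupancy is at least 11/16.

Answer: u = 92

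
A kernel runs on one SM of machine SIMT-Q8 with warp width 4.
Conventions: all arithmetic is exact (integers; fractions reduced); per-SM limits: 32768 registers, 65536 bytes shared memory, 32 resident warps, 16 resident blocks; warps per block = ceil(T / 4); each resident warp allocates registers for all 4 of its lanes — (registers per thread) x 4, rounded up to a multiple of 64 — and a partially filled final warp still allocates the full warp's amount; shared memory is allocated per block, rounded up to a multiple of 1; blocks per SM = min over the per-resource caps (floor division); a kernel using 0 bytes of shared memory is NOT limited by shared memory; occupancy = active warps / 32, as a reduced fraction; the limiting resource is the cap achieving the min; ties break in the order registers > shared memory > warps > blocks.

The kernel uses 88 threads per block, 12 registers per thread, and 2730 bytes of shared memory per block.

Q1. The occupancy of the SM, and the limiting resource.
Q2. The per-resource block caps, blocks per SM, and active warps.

Answer: occupancy 11/16, limited by warps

registers: 23 blocks
shared memory: 24 blocks
warps: 1 block
blocks: 16 blocks

Answer: 1 block, 22 active warps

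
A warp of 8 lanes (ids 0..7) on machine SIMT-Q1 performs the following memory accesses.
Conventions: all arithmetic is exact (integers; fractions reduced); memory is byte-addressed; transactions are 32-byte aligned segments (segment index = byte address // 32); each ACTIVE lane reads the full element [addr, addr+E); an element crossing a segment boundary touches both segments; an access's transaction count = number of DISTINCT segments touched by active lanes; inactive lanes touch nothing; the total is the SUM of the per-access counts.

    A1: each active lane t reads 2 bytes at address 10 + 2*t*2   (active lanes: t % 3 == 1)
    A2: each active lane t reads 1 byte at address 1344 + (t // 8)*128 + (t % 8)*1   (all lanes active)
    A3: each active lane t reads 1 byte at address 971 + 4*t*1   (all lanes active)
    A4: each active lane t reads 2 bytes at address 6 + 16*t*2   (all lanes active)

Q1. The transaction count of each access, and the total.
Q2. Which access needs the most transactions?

A1: 2 transactions
A2: 1 transaction
A3: 2 transactions
A4: 8 transactions

Answer: 2,1,2,8; total 13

Answer: A4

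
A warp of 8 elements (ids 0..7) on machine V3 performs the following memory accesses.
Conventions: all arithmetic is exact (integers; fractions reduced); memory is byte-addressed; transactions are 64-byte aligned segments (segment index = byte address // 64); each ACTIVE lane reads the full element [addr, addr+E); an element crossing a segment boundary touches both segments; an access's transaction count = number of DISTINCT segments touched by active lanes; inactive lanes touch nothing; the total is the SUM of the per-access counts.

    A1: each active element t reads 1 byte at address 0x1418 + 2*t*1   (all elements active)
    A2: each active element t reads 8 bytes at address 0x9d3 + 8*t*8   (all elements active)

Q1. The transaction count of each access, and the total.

A1: 1 transaction
A2: 8 transactions

Answer: 1,8; total 9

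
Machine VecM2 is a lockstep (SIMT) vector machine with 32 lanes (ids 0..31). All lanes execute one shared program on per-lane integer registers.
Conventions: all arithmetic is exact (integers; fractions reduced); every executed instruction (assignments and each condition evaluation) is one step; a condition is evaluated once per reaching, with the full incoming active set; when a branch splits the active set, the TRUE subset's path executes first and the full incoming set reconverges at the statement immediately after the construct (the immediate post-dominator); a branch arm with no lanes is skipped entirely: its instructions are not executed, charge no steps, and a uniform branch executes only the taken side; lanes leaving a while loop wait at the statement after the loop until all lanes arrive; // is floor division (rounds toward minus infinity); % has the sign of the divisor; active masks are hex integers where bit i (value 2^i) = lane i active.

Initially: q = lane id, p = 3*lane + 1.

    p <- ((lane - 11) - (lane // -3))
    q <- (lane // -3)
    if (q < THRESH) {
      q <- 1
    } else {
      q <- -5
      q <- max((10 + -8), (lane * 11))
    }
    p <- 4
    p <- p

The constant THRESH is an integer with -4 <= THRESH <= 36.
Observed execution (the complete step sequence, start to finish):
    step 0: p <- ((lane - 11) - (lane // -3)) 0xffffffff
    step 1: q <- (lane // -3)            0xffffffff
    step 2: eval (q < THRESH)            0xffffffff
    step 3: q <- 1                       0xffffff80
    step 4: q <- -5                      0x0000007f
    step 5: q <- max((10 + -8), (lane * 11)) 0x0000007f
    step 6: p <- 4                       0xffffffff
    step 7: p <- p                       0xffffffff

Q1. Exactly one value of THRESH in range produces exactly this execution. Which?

Answer: THRESH = -2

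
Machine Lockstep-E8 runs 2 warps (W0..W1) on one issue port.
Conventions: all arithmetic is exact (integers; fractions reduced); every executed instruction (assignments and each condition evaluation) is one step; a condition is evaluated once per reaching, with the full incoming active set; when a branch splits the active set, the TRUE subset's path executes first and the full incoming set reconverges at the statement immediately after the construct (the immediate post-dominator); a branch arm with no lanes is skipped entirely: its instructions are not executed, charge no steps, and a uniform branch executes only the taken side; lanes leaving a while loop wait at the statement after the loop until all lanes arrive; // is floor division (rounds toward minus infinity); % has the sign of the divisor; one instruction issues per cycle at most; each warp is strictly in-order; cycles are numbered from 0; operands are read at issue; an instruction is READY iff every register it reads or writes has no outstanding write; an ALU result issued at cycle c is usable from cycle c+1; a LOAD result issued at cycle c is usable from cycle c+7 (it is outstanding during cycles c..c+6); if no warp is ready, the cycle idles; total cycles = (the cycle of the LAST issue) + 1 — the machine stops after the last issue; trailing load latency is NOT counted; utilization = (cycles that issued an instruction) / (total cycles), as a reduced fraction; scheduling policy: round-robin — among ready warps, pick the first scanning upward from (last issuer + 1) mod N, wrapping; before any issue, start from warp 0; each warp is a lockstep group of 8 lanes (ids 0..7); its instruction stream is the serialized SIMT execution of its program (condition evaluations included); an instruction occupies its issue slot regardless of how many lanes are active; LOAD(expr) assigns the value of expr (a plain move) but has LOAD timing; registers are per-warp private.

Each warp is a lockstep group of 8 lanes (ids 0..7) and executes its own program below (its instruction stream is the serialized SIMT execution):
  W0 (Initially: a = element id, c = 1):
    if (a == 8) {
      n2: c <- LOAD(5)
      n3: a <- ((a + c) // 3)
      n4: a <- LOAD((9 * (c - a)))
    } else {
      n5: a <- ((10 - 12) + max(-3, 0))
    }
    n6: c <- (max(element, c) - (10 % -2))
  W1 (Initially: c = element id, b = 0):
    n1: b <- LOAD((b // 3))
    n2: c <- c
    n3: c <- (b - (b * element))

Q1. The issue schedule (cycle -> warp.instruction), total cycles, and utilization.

cycle 0: W0.I0
cycle 1: W1.I0
cycle 2: W0.I1
cycle 3: W1.I1
cycle 4: W0.I2
cycle 5: idle
cycle 6: idle
cycle 7: idle
cycle 8: W1.I2

Answer: 9 cycles, utilization 2/3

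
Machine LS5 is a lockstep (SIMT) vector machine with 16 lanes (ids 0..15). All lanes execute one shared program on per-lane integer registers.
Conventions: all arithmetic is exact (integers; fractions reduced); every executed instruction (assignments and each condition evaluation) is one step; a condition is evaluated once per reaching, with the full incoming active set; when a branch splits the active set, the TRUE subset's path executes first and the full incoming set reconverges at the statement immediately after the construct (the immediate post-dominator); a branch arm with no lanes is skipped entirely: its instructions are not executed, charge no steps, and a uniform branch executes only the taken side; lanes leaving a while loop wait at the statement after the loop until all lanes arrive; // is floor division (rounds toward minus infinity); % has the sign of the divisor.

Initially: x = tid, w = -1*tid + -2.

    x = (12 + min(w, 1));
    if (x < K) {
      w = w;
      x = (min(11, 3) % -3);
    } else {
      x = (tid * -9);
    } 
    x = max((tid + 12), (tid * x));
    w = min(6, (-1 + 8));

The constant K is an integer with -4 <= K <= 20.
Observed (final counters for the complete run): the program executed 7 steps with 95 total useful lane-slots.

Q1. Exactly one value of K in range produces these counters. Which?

Answer: K = 10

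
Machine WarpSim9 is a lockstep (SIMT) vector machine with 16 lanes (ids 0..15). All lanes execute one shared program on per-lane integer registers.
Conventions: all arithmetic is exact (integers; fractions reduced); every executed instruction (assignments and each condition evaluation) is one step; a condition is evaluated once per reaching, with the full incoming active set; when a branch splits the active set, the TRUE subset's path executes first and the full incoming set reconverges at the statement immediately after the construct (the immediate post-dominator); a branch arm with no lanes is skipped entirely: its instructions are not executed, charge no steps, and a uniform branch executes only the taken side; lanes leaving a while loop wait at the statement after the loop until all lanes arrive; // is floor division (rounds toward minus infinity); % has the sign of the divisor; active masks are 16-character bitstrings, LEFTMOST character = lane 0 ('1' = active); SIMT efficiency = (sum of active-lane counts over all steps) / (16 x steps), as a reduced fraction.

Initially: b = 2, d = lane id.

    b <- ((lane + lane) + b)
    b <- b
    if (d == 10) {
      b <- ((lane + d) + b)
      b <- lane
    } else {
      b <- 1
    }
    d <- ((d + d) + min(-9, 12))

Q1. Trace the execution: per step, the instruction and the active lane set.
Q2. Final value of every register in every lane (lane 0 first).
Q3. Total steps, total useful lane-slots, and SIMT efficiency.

step 0: b <- ((lane + lane) + b)     1111111111111111
step 1: b <- b                       1111111111111111
step 2: eval (d == 10)               1111111111111111
step 3: b <- ((lane + d) + b)        0000000000100000
step 4: b <- lane                    0000000000100000
step 5: b <- 1                       1111111111011111
step 6: d <- ((d + d) + min(-9, 12)) 1111111111111111

Answer: 7 steps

b: 1,1,1,1,1,1,1,1,1,1,10,1,1,1,1,1
d: -9,-7,-5,-3,-1,1,3,5,7,9,11,13,15,17,19,21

steps = 7; useful = 81; efficiency = 81/112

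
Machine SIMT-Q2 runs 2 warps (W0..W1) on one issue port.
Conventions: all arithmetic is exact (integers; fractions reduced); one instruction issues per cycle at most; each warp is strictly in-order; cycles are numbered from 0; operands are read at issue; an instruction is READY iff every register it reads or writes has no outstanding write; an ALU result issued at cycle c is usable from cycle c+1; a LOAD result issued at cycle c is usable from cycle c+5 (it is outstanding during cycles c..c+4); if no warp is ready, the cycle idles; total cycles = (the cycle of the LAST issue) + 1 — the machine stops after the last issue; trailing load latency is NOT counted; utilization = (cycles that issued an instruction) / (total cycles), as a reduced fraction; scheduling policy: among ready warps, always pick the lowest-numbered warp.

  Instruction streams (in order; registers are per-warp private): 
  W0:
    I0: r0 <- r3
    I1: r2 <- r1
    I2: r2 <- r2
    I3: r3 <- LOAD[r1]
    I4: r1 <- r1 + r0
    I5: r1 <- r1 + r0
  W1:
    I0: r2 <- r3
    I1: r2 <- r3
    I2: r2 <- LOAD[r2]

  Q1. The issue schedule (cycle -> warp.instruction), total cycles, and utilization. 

cycle 0: W0.I0
cycle 1: W0.I1
cycle 2: W0.I2
cycle 3: W0.I3
cycle 4: W0.I4
cycle 5: W0.I5
cycle 6: W1.I0
cycle 7: W1.I1
cycle 8: W1.I2

Answer: 9 cycles, utilization 1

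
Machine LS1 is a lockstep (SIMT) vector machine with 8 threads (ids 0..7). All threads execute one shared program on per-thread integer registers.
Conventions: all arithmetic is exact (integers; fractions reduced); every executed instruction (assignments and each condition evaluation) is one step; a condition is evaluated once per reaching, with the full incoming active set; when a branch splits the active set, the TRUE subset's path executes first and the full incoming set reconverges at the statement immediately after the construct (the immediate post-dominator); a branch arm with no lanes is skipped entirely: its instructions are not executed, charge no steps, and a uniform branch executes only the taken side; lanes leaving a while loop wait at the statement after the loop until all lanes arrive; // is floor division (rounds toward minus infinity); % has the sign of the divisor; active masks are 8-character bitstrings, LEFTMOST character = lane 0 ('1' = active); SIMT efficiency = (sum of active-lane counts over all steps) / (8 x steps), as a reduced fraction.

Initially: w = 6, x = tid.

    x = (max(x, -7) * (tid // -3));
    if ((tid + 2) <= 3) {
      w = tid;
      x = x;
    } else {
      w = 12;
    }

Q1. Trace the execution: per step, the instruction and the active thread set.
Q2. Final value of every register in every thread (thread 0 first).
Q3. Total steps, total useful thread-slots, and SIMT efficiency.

step 0: x <- (max(x, -7) * (tid // -3)) 11111111
step 1: eval ((tid + 2) <= 3)        11111111
step 2: w <- tid                     11000000
step 3: x <- x                       11000000
step 4: w <- 12                      00111111

Answer: 5 steps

w: 0,1,12,12,12,12,12,12
x: 0,-1,-2,-3,-8,-10,-12,-21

steps = 5; useful = 26; efficiency = 26/40 = 13/20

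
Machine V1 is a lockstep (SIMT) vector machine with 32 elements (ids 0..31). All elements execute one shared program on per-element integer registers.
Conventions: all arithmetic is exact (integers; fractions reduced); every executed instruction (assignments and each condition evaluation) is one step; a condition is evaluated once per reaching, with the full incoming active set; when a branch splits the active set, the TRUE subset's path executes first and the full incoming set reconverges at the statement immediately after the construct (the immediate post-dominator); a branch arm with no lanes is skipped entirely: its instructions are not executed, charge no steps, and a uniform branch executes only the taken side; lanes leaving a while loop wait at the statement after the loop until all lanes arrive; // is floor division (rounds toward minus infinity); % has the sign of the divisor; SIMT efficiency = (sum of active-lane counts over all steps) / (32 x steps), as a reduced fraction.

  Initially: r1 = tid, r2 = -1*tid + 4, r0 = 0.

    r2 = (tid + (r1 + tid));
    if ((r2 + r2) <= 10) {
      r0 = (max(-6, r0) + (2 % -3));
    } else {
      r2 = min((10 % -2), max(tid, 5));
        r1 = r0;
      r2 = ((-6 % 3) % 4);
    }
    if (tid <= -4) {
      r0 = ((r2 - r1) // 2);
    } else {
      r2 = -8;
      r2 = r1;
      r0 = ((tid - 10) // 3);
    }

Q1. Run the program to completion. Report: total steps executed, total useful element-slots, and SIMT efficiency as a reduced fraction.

Answer: 10 steps, 284 useful, 71/80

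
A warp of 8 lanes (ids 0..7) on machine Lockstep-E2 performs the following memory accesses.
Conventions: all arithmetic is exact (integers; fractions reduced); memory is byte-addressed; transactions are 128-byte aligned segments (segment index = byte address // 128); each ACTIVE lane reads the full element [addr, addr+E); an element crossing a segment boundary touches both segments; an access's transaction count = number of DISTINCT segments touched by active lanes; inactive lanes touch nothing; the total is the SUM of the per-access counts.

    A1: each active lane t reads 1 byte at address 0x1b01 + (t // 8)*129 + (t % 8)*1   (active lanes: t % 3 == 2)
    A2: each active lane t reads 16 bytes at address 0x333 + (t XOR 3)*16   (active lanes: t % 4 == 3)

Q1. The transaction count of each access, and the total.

A1: 1 transaction
A2: 2 transactions

Answer: 1,2; total 3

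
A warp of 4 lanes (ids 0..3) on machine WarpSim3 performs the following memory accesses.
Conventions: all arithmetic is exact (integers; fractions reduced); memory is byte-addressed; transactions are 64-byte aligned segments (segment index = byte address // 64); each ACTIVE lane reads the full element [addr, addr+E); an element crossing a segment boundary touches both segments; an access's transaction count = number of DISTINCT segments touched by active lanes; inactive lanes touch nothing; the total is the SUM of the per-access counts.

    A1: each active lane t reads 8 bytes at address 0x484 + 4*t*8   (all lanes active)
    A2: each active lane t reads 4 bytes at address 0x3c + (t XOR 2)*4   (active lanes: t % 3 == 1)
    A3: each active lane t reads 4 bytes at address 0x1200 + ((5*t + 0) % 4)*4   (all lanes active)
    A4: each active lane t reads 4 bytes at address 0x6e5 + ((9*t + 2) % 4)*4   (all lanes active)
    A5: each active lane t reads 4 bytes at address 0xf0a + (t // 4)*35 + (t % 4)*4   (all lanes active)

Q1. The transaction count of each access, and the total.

A1: 2 transactions
A2: 1 transaction
A3: 1 transaction
A4: 1 transaction
A5: 1 transaction

Answer: 2,1,1,1,1; total 6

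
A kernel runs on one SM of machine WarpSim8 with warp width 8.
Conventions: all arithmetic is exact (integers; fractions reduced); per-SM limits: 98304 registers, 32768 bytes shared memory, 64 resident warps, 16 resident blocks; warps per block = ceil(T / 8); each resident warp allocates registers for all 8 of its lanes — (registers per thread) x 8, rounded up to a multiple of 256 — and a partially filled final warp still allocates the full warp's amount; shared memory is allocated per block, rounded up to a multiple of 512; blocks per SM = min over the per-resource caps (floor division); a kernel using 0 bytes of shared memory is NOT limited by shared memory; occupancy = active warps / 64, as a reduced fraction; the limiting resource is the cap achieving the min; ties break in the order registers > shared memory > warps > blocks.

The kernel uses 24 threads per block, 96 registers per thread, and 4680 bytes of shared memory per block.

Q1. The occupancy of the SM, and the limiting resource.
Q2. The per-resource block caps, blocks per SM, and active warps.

Answer: occupancy 9/32, limited by shared memory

registers: 42 blocks
shared memory: 6 blocks
warps: 21 blocks
blocks: 16 blocks

Answer: 6 blocks, 18 active warps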